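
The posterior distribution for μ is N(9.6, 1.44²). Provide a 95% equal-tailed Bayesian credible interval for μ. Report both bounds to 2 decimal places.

[6.78, 12.42]

The posterior is symmetric, so the 95% equal-tailed interval is μ = 9.6 ± z·1.44 with z = 1.960.
Half-width: 1.960 × 1.44 = 2.82.
9.6 − 2.82 = 6.78; 9.6 + 2.82 = 12.42.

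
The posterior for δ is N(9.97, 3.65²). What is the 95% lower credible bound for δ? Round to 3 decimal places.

3.966

Need L with P(δ ≥ L) = 0.95: L = 9.97 − z_{0.05}·3.65.
z = 1.645; L = 9.97 − 1.645 × 3.65 = 3.966.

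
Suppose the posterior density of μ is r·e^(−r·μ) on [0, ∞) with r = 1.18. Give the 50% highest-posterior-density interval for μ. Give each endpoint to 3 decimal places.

The exponential density is strictly decreasing on [0, ∞), so the HPD interval is anchored at 0: [0, q] with P(μ ≤ q) = 0.50.
q = −ln(1 − 0.50) / 1.18 = 0.6931 / 1.18 = 0.587.

[0.000, 0.587]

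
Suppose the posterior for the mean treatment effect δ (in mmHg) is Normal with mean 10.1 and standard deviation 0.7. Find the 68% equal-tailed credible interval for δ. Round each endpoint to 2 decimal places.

[9.40, 10.80]

The posterior is symmetric, so the 68% equal-tailed interval is δ = 10.1 ± z·0.7 with z = 0.994.
Half-width: 0.994 × 0.7 = 0.70.
10.1 − 0.70 = 9.40; 10.1 + 0.70 = 10.80.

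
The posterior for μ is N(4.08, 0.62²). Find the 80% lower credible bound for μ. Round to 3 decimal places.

3.558

Need L with P(μ ≥ L) = 0.80: L = 4.08 − z_{0.2}·0.62.
z = 0.842; L = 4.08 − 0.842 × 0.62 = 3.558.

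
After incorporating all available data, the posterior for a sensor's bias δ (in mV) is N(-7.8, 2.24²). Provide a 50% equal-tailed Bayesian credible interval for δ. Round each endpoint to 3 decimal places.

[-9.311, -6.289]

The posterior is symmetric, so the 50% equal-tailed interval is δ = -7.8 ± z·2.24 with z = 0.674.
Half-width: 0.674 × 2.24 = 1.511.
-7.8 − 1.511 = -9.311; -7.8 + 1.511 = -6.289.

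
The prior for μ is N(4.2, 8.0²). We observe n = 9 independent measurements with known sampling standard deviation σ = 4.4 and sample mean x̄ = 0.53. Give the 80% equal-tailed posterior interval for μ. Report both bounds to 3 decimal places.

[-1.199, 2.498]

Posterior precision = 1/8.0² + 9/4.4² = 0.0156 + 0.4649 = 0.4805, so posterior SD = 1.4426.
Posterior mean = (4.2/8.0² + 9·0.53/4.4²) / 0.4805 = 0.6493.
Interval: 0.6493 ± 1.282 × 1.4426 → [-1.199, 2.498].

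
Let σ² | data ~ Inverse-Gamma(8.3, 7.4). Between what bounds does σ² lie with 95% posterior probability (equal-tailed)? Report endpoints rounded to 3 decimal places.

[0.499, 2.027]

Inverse-Gamma(8.3, 7.4) quantiles: F⁻¹(0.025) and F⁻¹(0.975).
Equivalently, 1/σ² ~ Gamma(8.3, rate = 7.4); invert its 0.975 and 0.025 quantiles.
Posterior mean ≈ 1.014, SD ≈ 0.404; a Normal approximation gives roughly [0.222, 1.805].
Exact: lower = 0.499; upper = 2.027.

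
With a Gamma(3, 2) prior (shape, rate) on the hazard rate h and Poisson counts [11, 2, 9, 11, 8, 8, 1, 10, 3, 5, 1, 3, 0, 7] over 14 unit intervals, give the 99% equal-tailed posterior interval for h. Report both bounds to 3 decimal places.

Posterior: Gamma(3+79, 2+14) = Gamma(82, 16) (shape, rate).
Equal-tailed 99% interval: Gamma(82, 16) quantiles at 0.005 and 0.995.
Posterior mean ≈ 5.125, SD ≈ 0.566; a Normal approximation gives roughly [3.667, 6.583].
Exact: lower = 3.785; upper = 6.700.

[3.785, 6.700]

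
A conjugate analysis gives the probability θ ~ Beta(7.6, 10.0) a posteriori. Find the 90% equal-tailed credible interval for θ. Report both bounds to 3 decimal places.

[0.247, 0.626]

Posterior: Beta(7.6, 10.0).
Equal-tailed 90% interval: the 0.05 and 0.95 quantiles of Beta(7.6, 10.0).
Posterior mean ≈ 0.432, SD ≈ 0.115; a Normal approximation gives roughly [0.243, 0.621].
Exact: F⁻¹(0.05) = 0.247; F⁻¹(0.95) = 0.626.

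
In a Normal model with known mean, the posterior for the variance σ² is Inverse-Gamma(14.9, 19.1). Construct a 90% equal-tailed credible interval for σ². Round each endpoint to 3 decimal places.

Inverse-Gamma(14.9, 19.1) quantiles: F⁻¹(0.05) and F⁻¹(0.95).
Equivalently, 1/σ² ~ Gamma(14.9, rate = 19.1); invert its 0.95 and 0.05 quantiles.
Posterior mean ≈ 1.374, SD ≈ 0.383; a Normal approximation gives roughly [0.745, 2.003].
Exact: lower = 0.878; upper = 2.083.

[0.878, 2.083]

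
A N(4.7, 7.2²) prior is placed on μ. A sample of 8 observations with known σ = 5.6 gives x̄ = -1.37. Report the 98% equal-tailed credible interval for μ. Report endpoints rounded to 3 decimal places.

[-5.384, 3.498]

Posterior precision = 1/7.2² + 8/5.6² = 0.0193 + 0.2551 = 0.2744, so posterior SD = 1.9090.
Posterior mean = (4.7/7.2² + 8·-1.37/5.6²) / 0.2744 = -0.9433.
Interval: -0.9433 ± 2.326 × 1.9090 → [-5.384, 3.498].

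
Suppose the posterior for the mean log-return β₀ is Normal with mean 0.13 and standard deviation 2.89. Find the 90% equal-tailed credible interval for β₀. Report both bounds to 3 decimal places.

The posterior is symmetric, so the 90% equal-tailed interval is β₀ = 0.13 ± z·2.89 with z = 1.645.
Half-width: 1.645 × 2.89 = 4.754.
0.13 − 4.754 = -4.624; 0.13 + 4.754 = 4.884.

[-4.624, 4.884]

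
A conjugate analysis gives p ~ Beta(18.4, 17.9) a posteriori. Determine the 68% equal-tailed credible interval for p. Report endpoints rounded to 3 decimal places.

[0.424, 0.589]

Posterior: Beta(18.4, 17.9).
Equal-tailed 68% interval: the 0.16 and 0.84 quantiles of Beta(18.4, 17.9).
Posterior mean ≈ 0.507, SD ≈ 0.082; a Normal approximation gives roughly [0.425, 0.588].
Exact: F⁻¹(0.16) = 0.424; F⁻¹(0.84) = 0.589.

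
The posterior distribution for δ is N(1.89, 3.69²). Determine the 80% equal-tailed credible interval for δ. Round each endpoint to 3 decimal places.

The posterior is symmetric, so the 80% equal-tailed interval is δ = 1.89 ± z·3.69 with z = 1.282.
Half-width: 1.282 × 3.69 = 4.729.
1.89 − 4.729 = -2.839; 1.89 + 4.729 = 6.619.

[-2.839, 6.619]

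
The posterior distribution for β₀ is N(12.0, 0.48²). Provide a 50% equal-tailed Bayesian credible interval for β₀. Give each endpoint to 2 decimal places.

The posterior is symmetric, so the 50% equal-tailed interval is β₀ = 12.0 ± z·0.48 with z = 0.674.
Half-width: 0.674 × 0.48 = 0.32.
12.0 − 0.32 = 11.68; 12.0 + 0.32 = 12.32.

[11.68, 12.32]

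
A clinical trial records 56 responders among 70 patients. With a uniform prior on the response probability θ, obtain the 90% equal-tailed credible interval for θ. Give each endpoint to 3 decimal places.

Posterior: Beta(1+56, 1+14) = Beta(57, 15).
Equal-tailed 90% interval: the 0.05 and 0.95 quantiles of Beta(57, 15).
Posterior mean ≈ 0.792, SD ≈ 0.048; a Normal approximation gives roughly [0.713, 0.870].
Exact: F⁻¹(0.05) = 0.709; F⁻¹(0.95) = 0.865.

[0.709, 0.865]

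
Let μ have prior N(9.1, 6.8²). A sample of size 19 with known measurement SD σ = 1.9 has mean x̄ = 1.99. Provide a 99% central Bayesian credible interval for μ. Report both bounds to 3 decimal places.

[0.899, 3.140]

Posterior precision = 1/6.8² + 19/1.9² = 0.0216 + 5.2632 = 5.2848, so posterior SD = 0.4350.
Posterior mean = (9.1/6.8² + 19·1.99/1.9²) / 5.2848 = 2.0191.
Interval: 2.0191 ± 2.576 × 0.4350 → [0.899, 3.140].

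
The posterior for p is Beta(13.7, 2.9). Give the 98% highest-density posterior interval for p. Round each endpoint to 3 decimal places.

[0.599, 0.986]

The posterior is unimodal and skewed, so the HPD interval has equal density at both endpoints and is the shortest 98% interval.
Solving f(0.599) = f(0.986) with F(0.986) − F(0.599) = 0.98 gives [0.599, 0.986].
For comparison, the equal-tailed interval is [0.569, 0.973]; the HPD is narrower and shifted toward the mode.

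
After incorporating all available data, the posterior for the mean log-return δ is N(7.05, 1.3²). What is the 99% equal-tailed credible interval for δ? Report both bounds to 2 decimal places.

The posterior is symmetric, so the 99% equal-tailed interval is δ = 7.05 ± z·1.3 with z = 2.576.
Half-width: 2.576 × 1.3 = 3.35.
7.05 − 3.35 = 3.70; 7.05 + 3.35 = 10.40.

[3.70, 10.40]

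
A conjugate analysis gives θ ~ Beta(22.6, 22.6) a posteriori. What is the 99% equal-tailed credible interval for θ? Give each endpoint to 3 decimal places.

[0.314, 0.686]

Posterior: Beta(22.6, 22.6).
Equal-tailed 99% interval: the 0.005 and 0.995 quantiles of Beta(22.6, 22.6).
Posterior mean ≈ 0.500, SD ≈ 0.074; a Normal approximation gives roughly [0.311, 0.689].
Exact: F⁻¹(0.005) = 0.314; F⁻¹(0.995) = 0.686.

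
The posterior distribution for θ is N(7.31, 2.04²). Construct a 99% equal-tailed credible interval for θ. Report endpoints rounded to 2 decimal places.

[2.06, 12.56]

The posterior is symmetric, so the 99% equal-tailed interval is θ = 7.31 ± z·2.04 with z = 2.576.
Half-width: 2.576 × 2.04 = 5.25.
7.31 − 5.25 = 2.06; 7.31 + 5.25 = 12.56.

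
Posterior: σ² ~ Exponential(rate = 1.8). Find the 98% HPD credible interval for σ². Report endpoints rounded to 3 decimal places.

The exponential density is strictly decreasing on [0, ∞), so the HPD interval is anchored at 0: [0, q] with P(σ² ≤ q) = 0.98.
q = −ln(1 − 0.98) / 1.8 = 3.9120 / 1.8 = 2.173.

[0.000, 2.173]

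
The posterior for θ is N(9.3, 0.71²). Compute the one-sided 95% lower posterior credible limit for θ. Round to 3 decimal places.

8.132

Need L with P(θ ≥ L) = 0.95: L = 9.3 − z_{0.05}·0.71.
z = 1.645; L = 9.3 − 1.645 × 0.71 = 8.132.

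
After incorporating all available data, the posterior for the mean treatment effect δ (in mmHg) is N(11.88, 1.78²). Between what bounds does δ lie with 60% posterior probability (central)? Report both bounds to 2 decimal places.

The posterior is symmetric, so the 60% equal-tailed interval is δ = 11.88 ± z·1.78 with z = 0.842.
Half-width: 0.842 × 1.78 = 1.50.
11.88 − 1.50 = 10.38; 11.88 + 1.50 = 13.38.

[10.38, 13.38]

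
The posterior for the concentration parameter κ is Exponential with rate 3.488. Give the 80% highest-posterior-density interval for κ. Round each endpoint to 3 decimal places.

[0.000, 0.461]

The exponential density is strictly decreasing on [0, ∞), so the HPD interval is anchored at 0: [0, q] with P(κ ≤ q) = 0.80.
q = −ln(1 − 0.80) / 3.488 = 1.6094 / 3.488 = 0.461.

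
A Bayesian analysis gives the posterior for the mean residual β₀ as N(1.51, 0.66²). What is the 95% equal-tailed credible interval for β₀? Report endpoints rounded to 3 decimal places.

The posterior is symmetric, so the 95% equal-tailed interval is β₀ = 1.51 ± z·0.66 with z = 1.960.
Half-width: 1.960 × 0.66 = 1.294.
1.51 − 1.294 = 0.216; 1.51 + 1.294 = 2.804.

[0.216, 2.804]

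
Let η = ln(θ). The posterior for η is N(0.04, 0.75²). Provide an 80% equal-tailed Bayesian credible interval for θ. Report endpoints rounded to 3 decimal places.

On the log scale the 80% interval is 0.04 ± 1.282 × 0.75 = [-0.9212, 1.0012].
Exponentiate: [e^-0.9212, e^1.0012] = [0.398, 2.721].

[0.398, 2.721]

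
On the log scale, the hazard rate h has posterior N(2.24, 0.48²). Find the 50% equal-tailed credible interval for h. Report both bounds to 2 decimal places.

On the log scale the 50% interval is 2.24 ± 0.674 × 0.48 = [1.9162, 2.5638].
Exponentiate: [e^1.9162, e^2.5638] = [6.80, 12.98].

[6.80, 12.98]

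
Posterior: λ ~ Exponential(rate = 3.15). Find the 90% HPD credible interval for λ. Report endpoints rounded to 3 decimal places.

The exponential density is strictly decreasing on [0, ∞), so the HPD interval is anchored at 0: [0, q] with P(λ ≤ q) = 0.90.
q = −ln(1 − 0.90) / 3.15 = 2.3026 / 3.15 = 0.731.

[0.000, 0.731]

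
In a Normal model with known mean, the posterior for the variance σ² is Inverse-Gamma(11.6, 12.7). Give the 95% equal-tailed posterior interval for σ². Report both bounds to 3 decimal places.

Inverse-Gamma(11.6, 12.7) quantiles: F⁻¹(0.025) and F⁻¹(0.975).
Equivalently, 1/σ² ~ Gamma(11.6, rate = 12.7); invert its 0.975 and 0.025 quantiles.
Posterior mean ≈ 1.198, SD ≈ 0.387; a Normal approximation gives roughly [0.440, 1.956].
Exact: lower = 0.663; upper = 2.147.

[0.663, 2.147]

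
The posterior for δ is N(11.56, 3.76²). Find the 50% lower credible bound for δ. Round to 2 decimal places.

11.56

Need L with P(δ ≥ L) = 0.50: L = 11.56 − z_{0.5}·3.76.
z = 0.000; L = 11.56 − 0.000 × 3.76 = 11.56.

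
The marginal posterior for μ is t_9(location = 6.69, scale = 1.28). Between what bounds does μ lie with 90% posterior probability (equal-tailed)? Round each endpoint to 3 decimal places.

The t_9 distribution is symmetric; the 90% interval is 6.69 ± t·1.28 with t_{0.95,9} = 1.833.
Half-width: 1.833 × 1.28 = 2.346.
6.69 − 2.346 = 4.344; 6.69 + 2.346 = 9.036.

[4.344, 9.036]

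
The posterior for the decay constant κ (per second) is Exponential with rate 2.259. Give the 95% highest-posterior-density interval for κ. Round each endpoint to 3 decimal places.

The exponential density is strictly decreasing on [0, ∞), so the HPD interval is anchored at 0: [0, q] with P(κ ≤ q) = 0.95.
q = −ln(1 − 0.95) / 2.259 = 2.9957 / 2.259 = 1.326.

[0.000, 1.326]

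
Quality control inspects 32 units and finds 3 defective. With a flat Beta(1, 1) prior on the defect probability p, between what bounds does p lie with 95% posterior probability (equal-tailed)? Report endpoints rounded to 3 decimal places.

Posterior: Beta(1+3, 1+29) = Beta(4, 30).
Equal-tailed 95% interval: the 0.025 and 0.975 quantiles of Beta(4, 30).
Posterior mean ≈ 0.118, SD ≈ 0.054; a Normal approximation gives roughly [0.011, 0.224].
Exact: F⁻¹(0.025) = 0.034; F⁻¹(0.975) = 0.243.

[0.034, 0.243]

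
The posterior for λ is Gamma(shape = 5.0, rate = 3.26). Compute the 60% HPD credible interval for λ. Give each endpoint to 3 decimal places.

The posterior is unimodal and skewed, so the HPD interval has equal density at both endpoints and is the shortest 60% interval.
Solving f(0.772) = f(1.832) with F(1.832) − F(0.772) = 0.60 gives [0.772, 1.832].
For comparison, the equal-tailed interval is [0.948, 2.062]; the HPD is narrower and shifted toward the mode.

[0.772, 1.832]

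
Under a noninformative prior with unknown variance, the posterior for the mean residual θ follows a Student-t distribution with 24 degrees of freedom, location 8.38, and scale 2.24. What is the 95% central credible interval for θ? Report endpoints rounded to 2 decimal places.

[3.76, 13.00]

The t_24 distribution is symmetric; the 95% interval is 8.38 ± t·2.24 with t_{0.975,24} = 2.064.
Half-width: 2.064 × 2.24 = 4.62.
8.38 − 4.62 = 3.76; 8.38 + 4.62 = 13.00.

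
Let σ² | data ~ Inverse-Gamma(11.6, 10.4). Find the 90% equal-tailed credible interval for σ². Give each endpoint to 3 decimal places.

Inverse-Gamma(11.6, 10.4) quantiles: F⁻¹(0.05) and F⁻¹(0.95).
Equivalently, 1/σ² ~ Gamma(11.6, rate = 10.4); invert its 0.95 and 0.05 quantiles.
Posterior mean ≈ 0.981, SD ≈ 0.317; a Normal approximation gives roughly [0.460, 1.502].
Exact: lower = 0.587; upper = 1.571.

[0.587, 1.571]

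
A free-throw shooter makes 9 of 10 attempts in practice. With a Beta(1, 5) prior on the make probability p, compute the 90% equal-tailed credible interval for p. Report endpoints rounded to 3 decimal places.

Posterior: Beta(1+9, 5+1) = Beta(10, 6).
Equal-tailed 90% interval: the 0.05 and 0.95 quantiles of Beta(10, 6).
Posterior mean ≈ 0.625, SD ≈ 0.117; a Normal approximation gives roughly [0.432, 0.818].
Exact: F⁻¹(0.05) = 0.423; F⁻¹(0.95) = 0.809.

[0.423, 0.809]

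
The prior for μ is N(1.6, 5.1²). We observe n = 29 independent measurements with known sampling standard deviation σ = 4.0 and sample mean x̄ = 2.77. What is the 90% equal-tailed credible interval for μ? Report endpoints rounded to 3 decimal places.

Posterior precision = 1/5.1² + 29/4.0² = 0.0384 + 1.8125 = 1.8509, so posterior SD = 0.7350.
Posterior mean = (1.6/5.1² + 29·2.77/4.0²) / 1.8509 = 2.7457.
Interval: 2.7457 ± 1.645 × 0.7350 → [1.537, 3.955].

[1.537, 3.955]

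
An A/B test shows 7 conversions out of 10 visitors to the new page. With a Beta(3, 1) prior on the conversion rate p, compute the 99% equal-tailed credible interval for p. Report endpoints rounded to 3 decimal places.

[0.379, 0.943]

Posterior: Beta(3+7, 1+3) = Beta(10, 4).
Equal-tailed 99% interval: the 0.005 and 0.995 quantiles of Beta(10, 4).
Posterior mean ≈ 0.714, SD ≈ 0.117; a Normal approximation gives roughly [0.414, 1.015].
Exact: F⁻¹(0.005) = 0.379; F⁻¹(0.995) = 0.943.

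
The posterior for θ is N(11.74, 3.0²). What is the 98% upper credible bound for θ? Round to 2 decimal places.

Need U with P(θ ≤ U) = 0.98: U = 11.74 + z_{0.02}·3.0.
z = 2.054; U = 11.74 + 2.054 × 3.0 = 17.90.

17.90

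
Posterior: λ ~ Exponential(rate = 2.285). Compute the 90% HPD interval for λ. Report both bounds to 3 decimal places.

The exponential density is strictly decreasing on [0, ∞), so the HPD interval is anchored at 0: [0, q] with P(λ ≤ q) = 0.90.
q = −ln(1 − 0.90) / 2.285 = 2.3026 / 2.285 = 1.008.

[0.000, 1.008]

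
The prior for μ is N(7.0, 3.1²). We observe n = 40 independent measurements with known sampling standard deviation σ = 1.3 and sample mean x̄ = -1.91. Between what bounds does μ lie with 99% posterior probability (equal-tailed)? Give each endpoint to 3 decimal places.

Posterior precision = 1/3.1² + 40/1.3² = 0.1041 + 23.6686 = 23.7727, so posterior SD = 0.2051.
Posterior mean = (7.0/3.1² + 40·-1.91/1.3²) / 23.7727 = -1.8710.
Interval: -1.8710 ± 2.576 × 0.2051 → [-2.399, -1.343].

[-2.399, -1.343]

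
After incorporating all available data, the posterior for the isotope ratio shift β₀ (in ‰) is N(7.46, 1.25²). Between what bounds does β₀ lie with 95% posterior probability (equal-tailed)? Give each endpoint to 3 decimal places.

[5.010, 9.910]

The posterior is symmetric, so the 95% equal-tailed interval is β₀ = 7.46 ± z·1.25 with z = 1.960.
Half-width: 1.960 × 1.25 = 2.450.
7.46 − 2.450 = 5.010; 7.46 + 2.450 = 9.910.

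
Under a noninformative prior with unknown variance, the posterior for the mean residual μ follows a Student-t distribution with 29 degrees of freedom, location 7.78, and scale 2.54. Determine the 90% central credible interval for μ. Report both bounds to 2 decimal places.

[3.46, 12.10]

The t_29 distribution is symmetric; the 90% interval is 7.78 ± t·2.54 with t_{0.95,29} = 1.699.
Half-width: 1.699 × 2.54 = 4.32.
7.78 − 4.32 = 3.46; 7.78 + 4.32 = 12.10.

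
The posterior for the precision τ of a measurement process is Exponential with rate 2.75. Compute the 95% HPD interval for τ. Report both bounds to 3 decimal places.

[0.000, 1.089]

The exponential density is strictly decreasing on [0, ∞), so the HPD interval is anchored at 0: [0, q] with P(τ ≤ q) = 0.95.
q = −ln(1 − 0.95) / 2.75 = 2.9957 / 2.75 = 1.089.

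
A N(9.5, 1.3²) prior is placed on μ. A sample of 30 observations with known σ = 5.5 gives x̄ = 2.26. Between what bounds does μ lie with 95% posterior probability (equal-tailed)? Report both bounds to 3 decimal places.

[3.408, 6.523]

Posterior precision = 1/1.3² + 30/5.5² = 0.5917 + 0.9917 = 1.5835, so posterior SD = 0.7947.
Posterior mean = (9.5/1.3² + 30·2.26/5.5²) / 1.5835 = 4.9655.
Interval: 4.9655 ± 1.960 × 0.7947 → [3.408, 6.523].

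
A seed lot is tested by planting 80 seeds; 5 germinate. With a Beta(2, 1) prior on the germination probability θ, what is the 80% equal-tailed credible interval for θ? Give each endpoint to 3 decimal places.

Posterior: Beta(2+5, 1+75) = Beta(7, 76).
Equal-tailed 80% interval: the 0.1 and 0.9 quantiles of Beta(7, 76).
Posterior mean ≈ 0.084, SD ≈ 0.030; a Normal approximation gives roughly [0.045, 0.123].
Exact: F⁻¹(0.1) = 0.048; F⁻¹(0.9) = 0.125.

[0.048, 0.125]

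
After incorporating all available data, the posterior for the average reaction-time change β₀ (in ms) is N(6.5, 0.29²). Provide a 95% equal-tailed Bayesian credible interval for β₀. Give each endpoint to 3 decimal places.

The posterior is symmetric, so the 95% equal-tailed interval is β₀ = 6.5 ± z·0.29 with z = 1.960.
Half-width: 1.960 × 0.29 = 0.568.
6.5 − 0.568 = 5.932; 6.5 + 0.568 = 7.068.

[5.932, 7.068]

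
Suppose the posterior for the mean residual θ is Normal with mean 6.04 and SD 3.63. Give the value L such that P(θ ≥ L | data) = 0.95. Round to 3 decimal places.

Need L with P(θ ≥ L) = 0.95: L = 6.04 − z_{0.05}·3.63.
z = 1.645; L = 6.04 − 1.645 × 3.63 = 0.069.

0.069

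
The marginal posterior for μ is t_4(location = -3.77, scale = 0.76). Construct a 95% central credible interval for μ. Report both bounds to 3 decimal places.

The t_4 distribution is symmetric; the 95% interval is -3.77 ± t·0.76 with t_{0.975,4} = 2.776.
Half-width: 2.776 × 0.76 = 2.110.
-3.77 − 2.110 = -5.880; -3.77 + 2.110 = -1.660.

[-5.880, -1.660]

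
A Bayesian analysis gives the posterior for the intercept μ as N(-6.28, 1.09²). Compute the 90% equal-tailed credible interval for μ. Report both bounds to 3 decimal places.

The posterior is symmetric, so the 90% equal-tailed interval is μ = -6.28 ± z·1.09 with z = 1.645.
Half-width: 1.645 × 1.09 = 1.793.
-6.28 − 1.793 = -8.073; -6.28 + 1.793 = -4.487.

[-8.073, -4.487]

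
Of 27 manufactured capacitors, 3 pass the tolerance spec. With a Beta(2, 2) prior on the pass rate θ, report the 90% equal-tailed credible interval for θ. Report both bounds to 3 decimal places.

Posterior: Beta(2+3, 2+24) = Beta(5, 26).
Equal-tailed 90% interval: the 0.05 and 0.95 quantiles of Beta(5, 26).
Posterior mean ≈ 0.161, SD ≈ 0.065; a Normal approximation gives roughly [0.054, 0.268].
Exact: F⁻¹(0.05) = 0.068; F⁻¹(0.95) = 0.280.

[0.068, 0.280]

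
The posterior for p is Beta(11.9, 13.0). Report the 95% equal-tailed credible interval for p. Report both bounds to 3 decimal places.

Posterior: Beta(11.9, 13.0).
Equal-tailed 95% interval: the 0.025 and 0.975 quantiles of Beta(11.9, 13.0).
Posterior mean ≈ 0.478, SD ≈ 0.098; a Normal approximation gives roughly [0.286, 0.670].
Exact: F⁻¹(0.025) = 0.289; F⁻¹(0.975) = 0.670.

[0.289, 0.670]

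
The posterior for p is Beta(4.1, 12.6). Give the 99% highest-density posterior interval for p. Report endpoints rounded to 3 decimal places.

[0.037, 0.526]

The posterior is unimodal and skewed, so the HPD interval has equal density at both endpoints and is the shortest 99% interval.
Solving f(0.037) = f(0.526) with F(0.526) − F(0.037) = 0.99 gives [0.037, 0.526].
For comparison, the equal-tailed interval is [0.049, 0.549]; the HPD is narrower and shifted toward the mode.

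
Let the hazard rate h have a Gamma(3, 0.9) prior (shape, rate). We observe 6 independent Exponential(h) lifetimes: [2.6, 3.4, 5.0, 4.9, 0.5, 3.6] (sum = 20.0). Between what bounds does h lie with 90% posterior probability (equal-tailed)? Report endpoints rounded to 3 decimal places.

[0.225, 0.691]

Posterior: Gamma(3+6, 0.9+20.0) = Gamma(9, 20.9) (shape, rate).
Equal-tailed 90% interval: Gamma(9, 20.9) quantiles at 0.05 and 0.95.
Posterior mean ≈ 0.431, SD ≈ 0.144; a Normal approximation gives roughly [0.195, 0.667].
Exact: lower = 0.225; upper = 0.691.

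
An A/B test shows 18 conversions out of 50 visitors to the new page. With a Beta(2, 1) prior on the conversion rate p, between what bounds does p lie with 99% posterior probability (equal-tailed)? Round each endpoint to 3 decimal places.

[0.219, 0.553]

Posterior: Beta(2+18, 1+32) = Beta(20, 33).
Equal-tailed 99% interval: the 0.005 and 0.995 quantiles of Beta(20, 33).
Posterior mean ≈ 0.377, SD ≈ 0.066; a Normal approximation gives roughly [0.207, 0.547].
Exact: F⁻¹(0.005) = 0.219; F⁻¹(0.995) = 0.553.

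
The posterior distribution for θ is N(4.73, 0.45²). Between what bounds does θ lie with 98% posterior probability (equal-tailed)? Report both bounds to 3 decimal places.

[3.683, 5.777]

The posterior is symmetric, so the 98% equal-tailed interval is θ = 4.73 ± z·0.45 with z = 2.326.
Half-width: 2.326 × 0.45 = 1.047.
4.73 − 1.047 = 3.683; 4.73 + 1.047 = 5.777.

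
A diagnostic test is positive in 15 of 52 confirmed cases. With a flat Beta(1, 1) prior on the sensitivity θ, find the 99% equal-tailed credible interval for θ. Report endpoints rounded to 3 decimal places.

[0.154, 0.466]

Posterior: Beta(1+15, 1+37) = Beta(16, 38).
Equal-tailed 99% interval: the 0.005 and 0.995 quantiles of Beta(16, 38).
Posterior mean ≈ 0.296, SD ≈ 0.062; a Normal approximation gives roughly [0.138, 0.455].
Exact: F⁻¹(0.005) = 0.154; F⁻¹(0.995) = 0.466.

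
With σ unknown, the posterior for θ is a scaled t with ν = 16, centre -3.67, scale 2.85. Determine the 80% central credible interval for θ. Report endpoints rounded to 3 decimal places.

The t_16 distribution is symmetric; the 80% interval is -3.67 ± t·2.85 with t_{0.9,16} = 1.337.
Half-width: 1.337 × 2.85 = 3.810.
-3.67 − 3.810 = -7.480; -3.67 + 3.810 = 0.140.

[-7.480, 0.140]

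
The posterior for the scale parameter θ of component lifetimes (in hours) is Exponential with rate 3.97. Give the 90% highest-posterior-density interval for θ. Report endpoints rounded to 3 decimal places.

The exponential density is strictly decreasing on [0, ∞), so the HPD interval is anchored at 0: [0, q] with P(θ ≤ q) = 0.90.
q = −ln(1 − 0.90) / 3.97 = 2.3026 / 3.97 = 0.580.

[0.000, 0.580]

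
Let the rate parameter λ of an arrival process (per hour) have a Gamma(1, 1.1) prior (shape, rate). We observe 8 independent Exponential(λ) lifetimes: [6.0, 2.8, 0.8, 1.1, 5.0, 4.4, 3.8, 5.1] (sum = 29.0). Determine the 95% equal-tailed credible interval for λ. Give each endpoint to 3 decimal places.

[0.137, 0.524]

Posterior: Gamma(1+8, 1.1+29.0) = Gamma(9, 30.1) (shape, rate).
Equal-tailed 95% interval: Gamma(9, 30.1) quantiles at 0.025 and 0.975.
Posterior mean ≈ 0.299, SD ≈ 0.100; a Normal approximation gives roughly [0.104, 0.494].
Exact: lower = 0.137; upper = 0.524.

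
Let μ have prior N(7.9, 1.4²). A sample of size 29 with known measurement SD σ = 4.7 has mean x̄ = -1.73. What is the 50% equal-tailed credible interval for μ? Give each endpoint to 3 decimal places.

Posterior precision = 1/1.4² + 29/4.7² = 0.5102 + 1.3128 = 1.8230, so posterior SD = 0.7406.
Posterior mean = (7.9/1.4² + 29·-1.73/4.7²) / 1.8230 = 0.9651.
Interval: 0.9651 ± 0.674 × 0.7406 → [0.466, 1.465].

[0.466, 1.465]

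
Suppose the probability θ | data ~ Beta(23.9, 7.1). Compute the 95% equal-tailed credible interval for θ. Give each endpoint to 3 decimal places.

Posterior: Beta(23.9, 7.1).
Equal-tailed 95% interval: the 0.025 and 0.975 quantiles of Beta(23.9, 7.1).
Posterior mean ≈ 0.771, SD ≈ 0.074; a Normal approximation gives roughly [0.625, 0.917].
Exact: F⁻¹(0.025) = 0.611; F⁻¹(0.975) = 0.898.

[0.611, 0.898]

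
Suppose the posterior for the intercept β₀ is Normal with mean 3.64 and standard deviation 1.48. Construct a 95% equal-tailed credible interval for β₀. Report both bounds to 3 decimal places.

The posterior is symmetric, so the 95% equal-tailed interval is β₀ = 3.64 ± z·1.48 with z = 1.960.
Half-width: 1.960 × 1.48 = 2.901.
3.64 − 2.901 = 0.739; 3.64 + 2.901 = 6.541.

[0.739, 6.541]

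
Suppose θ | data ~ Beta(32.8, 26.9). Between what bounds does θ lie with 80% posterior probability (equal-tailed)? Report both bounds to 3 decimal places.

[0.467, 0.631]

Posterior: Beta(32.8, 26.9).
Equal-tailed 80% interval: the 0.1 and 0.9 quantiles of Beta(32.8, 26.9).
Posterior mean ≈ 0.549, SD ≈ 0.064; a Normal approximation gives roughly [0.468, 0.631].
Exact: F⁻¹(0.1) = 0.467; F⁻¹(0.9) = 0.631.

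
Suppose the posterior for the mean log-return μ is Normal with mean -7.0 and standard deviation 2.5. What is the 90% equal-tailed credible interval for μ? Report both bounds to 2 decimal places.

[-11.11, -2.89]

The posterior is symmetric, so the 90% equal-tailed interval is μ = -7.0 ± z·2.5 with z = 1.645.
Half-width: 1.645 × 2.5 = 4.11.
-7.0 − 4.11 = -11.11; -7.0 + 4.11 = -2.89.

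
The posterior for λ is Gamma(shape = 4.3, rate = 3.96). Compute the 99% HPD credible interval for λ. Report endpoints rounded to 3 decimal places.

[0.124, 2.687]

The posterior is unimodal and skewed, so the HPD interval has equal density at both endpoints and is the shortest 99% interval.
Solving f(0.124) = f(2.687) with F(2.687) − F(0.124) = 0.99 gives [0.124, 2.687].
For comparison, the equal-tailed interval is [0.199, 2.896]; the HPD is narrower and shifted toward the mode.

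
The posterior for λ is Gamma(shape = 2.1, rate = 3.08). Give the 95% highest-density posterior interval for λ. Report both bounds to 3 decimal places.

The posterior is unimodal and skewed, so the HPD interval has equal density at both endpoints and is the shortest 95% interval.
Solving f(0.019) = f(1.602) with F(1.602) − F(0.019) = 0.95 gives [0.019, 1.602].
For comparison, the equal-tailed interval is [0.089, 1.865]; the HPD is narrower and shifted toward the mode.

[0.019, 1.602]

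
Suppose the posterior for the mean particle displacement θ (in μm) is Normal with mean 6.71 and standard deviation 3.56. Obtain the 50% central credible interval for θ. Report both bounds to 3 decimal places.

The posterior is symmetric, so the 50% equal-tailed interval is θ = 6.71 ± z·3.56 with z = 0.674.
Half-width: 0.674 × 3.56 = 2.401.
6.71 − 2.401 = 4.309; 6.71 + 2.401 = 9.111.

[4.309, 9.111]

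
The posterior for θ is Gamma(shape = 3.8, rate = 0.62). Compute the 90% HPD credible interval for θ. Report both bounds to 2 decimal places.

The posterior is unimodal and skewed, so the HPD interval has equal density at both endpoints and is the shortest 90% interval.
Solving f(1.34) = f(10.74) with F(10.74) − F(1.34) = 0.90 gives [1.34, 10.74].
For comparison, the equal-tailed interval is [2.02, 12.04]; the HPD is narrower and shifted toward the mode.

[1.34, 10.74]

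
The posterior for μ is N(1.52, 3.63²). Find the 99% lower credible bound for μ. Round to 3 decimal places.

-6.925

Need L with P(μ ≥ L) = 0.99: L = 1.52 − z_{0.01}·3.63.
z = 2.326; L = 1.52 − 2.326 × 3.63 = -6.925.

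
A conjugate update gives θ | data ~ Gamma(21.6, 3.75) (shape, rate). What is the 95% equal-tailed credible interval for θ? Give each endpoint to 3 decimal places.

Posterior: Gamma(shape 21.6, rate 3.75).
Equal-tailed 95% interval: Gamma(21.6, 3.75) quantiles at 0.025 and 0.975.
Posterior mean ≈ 5.760, SD ≈ 1.239; a Normal approximation gives roughly [3.331, 8.189].
Exact: lower = 3.592; upper = 8.431.

[3.592, 8.431]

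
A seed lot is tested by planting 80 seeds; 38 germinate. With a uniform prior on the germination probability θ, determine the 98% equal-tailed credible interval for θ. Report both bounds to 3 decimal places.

Posterior: Beta(1+38, 1+42) = Beta(39, 43).
Equal-tailed 98% interval: the 0.01 and 0.99 quantiles of Beta(39, 43).
Posterior mean ≈ 0.476, SD ≈ 0.055; a Normal approximation gives roughly [0.348, 0.603].
Exact: F⁻¹(0.01) = 0.350; F⁻¹(0.99) = 0.603.

[0.350, 0.603]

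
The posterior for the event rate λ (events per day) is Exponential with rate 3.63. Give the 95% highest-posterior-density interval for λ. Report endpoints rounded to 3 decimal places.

The exponential density is strictly decreasing on [0, ∞), so the HPD interval is anchored at 0: [0, q] with P(λ ≤ q) = 0.95.
q = −ln(1 − 0.95) / 3.63 = 2.9957 / 3.63 = 0.825.

[0.000, 0.825]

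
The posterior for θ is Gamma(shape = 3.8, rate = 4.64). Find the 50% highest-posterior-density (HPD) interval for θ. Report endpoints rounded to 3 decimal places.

The posterior is unimodal and skewed, so the HPD interval has equal density at both endpoints and is the shortest 50% interval.
Solving f(0.386) = f(0.890) with F(0.890) − F(0.386) = 0.50 gives [0.386, 0.890].
For comparison, the equal-tailed interval is [0.511, 1.050]; the HPD is narrower and shifted toward the mode.

[0.386, 0.890]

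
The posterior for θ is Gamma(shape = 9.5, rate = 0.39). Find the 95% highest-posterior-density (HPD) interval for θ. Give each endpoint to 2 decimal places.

[10.14, 40.11]

The posterior is unimodal and skewed, so the HPD interval has equal density at both endpoints and is the shortest 95% interval.
Solving f(10.14) = f(40.11) with F(40.11) − F(10.14) = 0.95 gives [10.14, 40.11].
For comparison, the equal-tailed interval is [11.42, 42.12]; the HPD is narrower and shifted toward the mode.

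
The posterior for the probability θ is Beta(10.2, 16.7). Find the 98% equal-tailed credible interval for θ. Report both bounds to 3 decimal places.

Posterior: Beta(10.2, 16.7).
Equal-tailed 98% interval: the 0.01 and 0.99 quantiles of Beta(10.2, 16.7).
Posterior mean ≈ 0.379, SD ≈ 0.092; a Normal approximation gives roughly [0.165, 0.593].
Exact: F⁻¹(0.01) = 0.183; F⁻¹(0.99) = 0.601.

[0.183, 0.601]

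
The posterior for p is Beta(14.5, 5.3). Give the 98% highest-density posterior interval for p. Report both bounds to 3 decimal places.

[0.498, 0.929]

The posterior is unimodal and skewed, so the HPD interval has equal density at both endpoints and is the shortest 98% interval.
Solving f(0.498) = f(0.929) with F(0.929) − F(0.498) = 0.98 gives [0.498, 0.929].
For comparison, the equal-tailed interval is [0.480, 0.918]; the HPD is narrower and shifted toward the mode.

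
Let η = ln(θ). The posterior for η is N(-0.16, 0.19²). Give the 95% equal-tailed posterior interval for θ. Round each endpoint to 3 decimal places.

[0.587, 1.237]

On the log scale the 95% interval is -0.16 ± 1.960 × 0.19 = [-0.5324, 0.2124].
Exponentiate: [e^-0.5324, e^0.2124] = [0.587, 1.237].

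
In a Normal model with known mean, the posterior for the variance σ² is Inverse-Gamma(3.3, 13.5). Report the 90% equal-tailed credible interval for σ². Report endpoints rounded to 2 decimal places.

Inverse-Gamma(3.3, 13.5) quantiles: F⁻¹(0.05) and F⁻¹(0.95).
Equivalently, 1/σ² ~ Gamma(3.3, rate = 13.5); invert its 0.95 and 0.05 quantiles.
Posterior mean ≈ 5.87, SD ≈ 5.15; a Normal approximation gives roughly [-2.60, 14.34].
Exact: lower = 2.00; upper = 13.85.

[2.00, 13.85]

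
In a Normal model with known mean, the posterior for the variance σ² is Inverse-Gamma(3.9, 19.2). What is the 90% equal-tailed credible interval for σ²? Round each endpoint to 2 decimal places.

Inverse-Gamma(3.9, 19.2) quantiles: F⁻¹(0.05) and F⁻¹(0.95).
Equivalently, 1/σ² ~ Gamma(3.9, rate = 19.2); invert its 0.95 and 0.05 quantiles.
Posterior mean ≈ 6.62, SD ≈ 4.80; a Normal approximation gives roughly [-1.28, 14.52].
Exact: lower = 2.52; upper = 14.67.

[2.52, 14.67]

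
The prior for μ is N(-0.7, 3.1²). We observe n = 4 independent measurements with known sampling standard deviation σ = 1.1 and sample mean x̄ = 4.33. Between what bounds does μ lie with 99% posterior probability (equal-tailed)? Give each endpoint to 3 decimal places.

Posterior precision = 1/3.1² + 4/1.1² = 0.1041 + 3.3058 = 3.4098, so posterior SD = 0.5415.
Posterior mean = (-0.7/3.1² + 4·4.33/1.1²) / 3.4098 = 4.1765.
Interval: 4.1765 ± 2.576 × 0.5415 → [2.782, 5.571].

[2.782, 5.571]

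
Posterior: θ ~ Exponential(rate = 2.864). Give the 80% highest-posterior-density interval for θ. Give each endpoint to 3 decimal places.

[0.000, 0.562]

The exponential density is strictly decreasing on [0, ∞), so the HPD interval is anchored at 0: [0, q] with P(θ ≤ q) = 0.80.
q = −ln(1 − 0.80) / 2.864 = 1.6094 / 2.864 = 0.562.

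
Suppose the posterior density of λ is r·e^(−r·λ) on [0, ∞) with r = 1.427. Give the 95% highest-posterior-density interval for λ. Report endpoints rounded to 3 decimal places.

The exponential density is strictly decreasing on [0, ∞), so the HPD interval is anchored at 0: [0, q] with P(λ ≤ q) = 0.95.
q = −ln(1 − 0.95) / 1.427 = 2.9957 / 1.427 = 2.099.

[0.000, 2.099]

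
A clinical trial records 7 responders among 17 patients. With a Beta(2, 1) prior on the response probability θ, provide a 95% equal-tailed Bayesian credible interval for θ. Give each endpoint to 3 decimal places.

[0.244, 0.665]

Posterior: Beta(2+7, 1+10) = Beta(9, 11).
Equal-tailed 95% interval: the 0.025 and 0.975 quantiles of Beta(9, 11).
Posterior mean ≈ 0.450, SD ≈ 0.109; a Normal approximation gives roughly [0.237, 0.663].
Exact: F⁻¹(0.025) = 0.244; F⁻¹(0.975) = 0.665.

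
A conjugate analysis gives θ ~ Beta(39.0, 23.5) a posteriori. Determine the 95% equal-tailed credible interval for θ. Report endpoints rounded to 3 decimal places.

Posterior: Beta(39.0, 23.5).
Equal-tailed 95% interval: the 0.025 and 0.975 quantiles of Beta(39.0, 23.5).
Posterior mean ≈ 0.624, SD ≈ 0.061; a Normal approximation gives roughly [0.505, 0.743].
Exact: F⁻¹(0.025) = 0.502; F⁻¹(0.975) = 0.739.

[0.502, 0.739]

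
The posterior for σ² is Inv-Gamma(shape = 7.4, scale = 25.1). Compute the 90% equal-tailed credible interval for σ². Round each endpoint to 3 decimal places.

[2.030, 7.049]

Inverse-Gamma(7.4, 25.1) quantiles: F⁻¹(0.05) and F⁻¹(0.95).
Equivalently, 1/σ² ~ Gamma(7.4, rate = 25.1); invert its 0.95 and 0.05 quantiles.
Posterior mean ≈ 3.922, SD ≈ 1.688; a Normal approximation gives roughly [1.146, 6.698].
Exact: lower = 2.030; upper = 7.049.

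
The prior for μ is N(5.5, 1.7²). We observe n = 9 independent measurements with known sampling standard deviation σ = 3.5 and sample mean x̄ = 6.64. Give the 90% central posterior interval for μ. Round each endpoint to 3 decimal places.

Posterior precision = 1/1.7² + 9/3.5² = 0.3460 + 0.7347 = 1.0807, so posterior SD = 0.9619.
Posterior mean = (5.5/1.7² + 9·6.64/3.5²) / 1.0807 = 6.2750.
Interval: 6.2750 ± 1.645 × 0.9619 → [4.693, 7.857].

[4.693, 7.857]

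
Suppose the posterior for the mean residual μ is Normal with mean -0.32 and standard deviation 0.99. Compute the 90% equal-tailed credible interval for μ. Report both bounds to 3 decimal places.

The posterior is symmetric, so the 90% equal-tailed interval is μ = -0.32 ± z·0.99 with z = 1.645.
Half-width: 1.645 × 0.99 = 1.628.
-0.32 − 1.628 = -1.948; -0.32 + 1.628 = 1.308.

[-1.948, 1.308]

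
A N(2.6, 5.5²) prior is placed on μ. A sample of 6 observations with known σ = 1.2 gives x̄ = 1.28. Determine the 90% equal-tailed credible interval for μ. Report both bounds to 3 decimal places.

[0.488, 2.093]

Posterior precision = 1/5.5² + 6/1.2² = 0.0331 + 4.1667 = 4.1997, so posterior SD = 0.4880.
Posterior mean = (2.6/5.5² + 6·1.28/1.2²) / 4.1997 = 1.2904.
Interval: 1.2904 ± 1.645 × 0.4880 → [0.488, 2.093].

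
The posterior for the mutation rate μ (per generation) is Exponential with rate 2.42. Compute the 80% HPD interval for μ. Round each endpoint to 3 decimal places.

[0.000, 0.665]

The exponential density is strictly decreasing on [0, ∞), so the HPD interval is anchored at 0: [0, q] with P(μ ≤ q) = 0.80.
q = −ln(1 − 0.80) / 2.42 = 1.6094 / 2.42 = 0.665.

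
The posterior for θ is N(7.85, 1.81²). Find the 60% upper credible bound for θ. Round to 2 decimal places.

8.31

Need U with P(θ ≤ U) = 0.60: U = 7.85 + z_{0.4}·1.81.
z = 0.253; U = 7.85 + 0.253 × 1.81 = 8.31.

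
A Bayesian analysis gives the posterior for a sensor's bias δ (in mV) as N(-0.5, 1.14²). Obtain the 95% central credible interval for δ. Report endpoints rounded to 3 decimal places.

[-2.734, 1.734]

The posterior is symmetric, so the 95% equal-tailed interval is δ = -0.5 ± z·1.14 with z = 1.960.
Half-width: 1.960 × 1.14 = 2.234.
-0.5 − 2.234 = -2.734; -0.5 + 2.234 = 1.734.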